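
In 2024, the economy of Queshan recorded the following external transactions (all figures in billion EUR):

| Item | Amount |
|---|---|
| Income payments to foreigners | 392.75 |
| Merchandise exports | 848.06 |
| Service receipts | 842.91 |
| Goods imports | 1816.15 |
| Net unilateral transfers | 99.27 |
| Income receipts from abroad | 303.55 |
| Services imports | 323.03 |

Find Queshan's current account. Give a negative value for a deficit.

-438.14

Goods balance = 848.06 - 1816.15 = -968.09
Services balance = 842.91 - 323.03 = 519.88
Trade balance (goods + services) = -968.09 + 519.88 = -448.21
Net primary income = 303.55 - 392.75 = -89.20
Net secondary income = 99.27
Current account = -448.21 + (-89.20) + 99.27 = -438.14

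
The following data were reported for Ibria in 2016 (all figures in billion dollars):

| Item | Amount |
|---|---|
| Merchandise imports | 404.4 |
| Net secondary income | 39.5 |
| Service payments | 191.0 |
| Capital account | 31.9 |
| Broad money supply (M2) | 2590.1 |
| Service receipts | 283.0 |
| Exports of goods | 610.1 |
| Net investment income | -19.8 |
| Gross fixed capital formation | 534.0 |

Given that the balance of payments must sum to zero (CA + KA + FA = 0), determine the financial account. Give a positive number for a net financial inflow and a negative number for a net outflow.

Goods balance = 610.1 - 404.4 = 205.7
Services balance = 283.0 - 191.0 = 92.0
Trade balance (goods + services) = 205.7 + 92.0 = 297.7
Net primary income = -19.8
Net secondary income = 39.5
Current account = 297.7 + (-19.8) + 39.5 = 317.4
Financial account = -(317.4 + 31.9) = -349.3

-349.3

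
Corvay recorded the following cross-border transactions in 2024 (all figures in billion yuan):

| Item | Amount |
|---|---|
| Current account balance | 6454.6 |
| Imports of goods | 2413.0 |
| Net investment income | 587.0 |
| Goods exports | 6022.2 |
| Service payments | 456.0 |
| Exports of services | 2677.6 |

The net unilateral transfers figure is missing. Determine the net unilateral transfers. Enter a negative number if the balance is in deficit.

36.8

Current account = goods balance + services balance + net primary income + net secondary income
Sum of the known components = 6417.8
Net unilateral transfers = CA - (known components) = 6454.6 - 6417.8 = 36.8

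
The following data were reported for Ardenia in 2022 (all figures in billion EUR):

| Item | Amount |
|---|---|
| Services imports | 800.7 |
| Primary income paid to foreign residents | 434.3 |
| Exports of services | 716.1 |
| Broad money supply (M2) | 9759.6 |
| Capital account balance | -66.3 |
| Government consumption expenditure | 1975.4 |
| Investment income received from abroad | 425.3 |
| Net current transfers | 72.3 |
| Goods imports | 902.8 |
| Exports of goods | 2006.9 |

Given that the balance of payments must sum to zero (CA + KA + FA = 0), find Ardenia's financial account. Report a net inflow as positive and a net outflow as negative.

Goods balance = 2006.9 - 902.8 = 1104.1
Services balance = 716.1 - 800.7 = -84.6
Trade balance (goods + services) = 1104.1 + (-84.6) = 1019.5
Net primary income = 425.3 - 434.3 = -9.0
Net secondary income = 72.3
Current account = 1019.5 + (-9.0) + 72.3 = 1082.8
Financial account = -(1082.8 + (-66.3)) = -1016.5

-1016.5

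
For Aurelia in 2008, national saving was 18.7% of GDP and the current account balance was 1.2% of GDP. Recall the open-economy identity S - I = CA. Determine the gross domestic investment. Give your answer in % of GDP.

17.5

I = S - CA = 18.7 - 1.2 = 17.5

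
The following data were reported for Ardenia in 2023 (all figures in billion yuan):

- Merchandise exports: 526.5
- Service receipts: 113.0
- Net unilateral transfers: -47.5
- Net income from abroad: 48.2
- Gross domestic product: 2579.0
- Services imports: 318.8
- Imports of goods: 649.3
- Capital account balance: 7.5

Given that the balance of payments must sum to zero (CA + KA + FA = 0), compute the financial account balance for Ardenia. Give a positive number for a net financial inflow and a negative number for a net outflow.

320.4

Goods balance = 526.5 - 649.3 = -122.8
Services balance = 113.0 - 318.8 = -205.8
Trade balance (goods + services) = -122.8 + (-205.8) = -328.6
Net primary income = 48.2
Net secondary income = -47.5
Current account = -328.6 + 48.2 + (-47.5) = -327.9
Financial account = -(-327.9 + 7.5) = 320.4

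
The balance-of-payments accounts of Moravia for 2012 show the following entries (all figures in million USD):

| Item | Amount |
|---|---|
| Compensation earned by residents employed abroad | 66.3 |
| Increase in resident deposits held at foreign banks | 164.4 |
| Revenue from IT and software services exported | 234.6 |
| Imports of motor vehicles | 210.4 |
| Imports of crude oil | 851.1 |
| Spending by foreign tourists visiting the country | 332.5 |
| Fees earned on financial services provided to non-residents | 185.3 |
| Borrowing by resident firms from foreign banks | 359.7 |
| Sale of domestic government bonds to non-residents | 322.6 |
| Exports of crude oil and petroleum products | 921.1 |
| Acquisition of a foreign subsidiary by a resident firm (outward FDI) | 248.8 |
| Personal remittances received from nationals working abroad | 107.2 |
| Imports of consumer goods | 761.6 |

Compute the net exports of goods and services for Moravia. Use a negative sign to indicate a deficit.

-149.6

Goods: 921.1 - 761.6 - 210.4 - 851.1 = -902.0
Services: 332.5 + 185.3 + 234.6 = 752.4
Trade balance = -902.0 + 752.4 = -149.6
(Excluded from the trade balance — primary income: compensation earned by residents employed abroad 66.3; financial account: increase in resident deposits held at foreign banks 164.4, borrowing by resident firms from foreign banks 359.7, sale of domestic government bonds to non-residents 322.6, acquisition of a foreign subsidiary by a resident firm (outward FDI) 248.8; secondary income: personal remittances received from nationals working abroad 107.2.)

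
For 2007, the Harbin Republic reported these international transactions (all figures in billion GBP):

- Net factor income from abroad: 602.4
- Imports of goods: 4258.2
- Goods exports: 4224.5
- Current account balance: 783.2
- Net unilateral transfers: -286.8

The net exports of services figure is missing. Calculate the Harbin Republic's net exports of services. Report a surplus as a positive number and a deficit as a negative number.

Current account = goods balance + services balance + net primary income + net secondary income
Sum of the known components = 281.9
Net exports of services = CA - (known components) = 783.2 - 281.9 = 501.3

501.3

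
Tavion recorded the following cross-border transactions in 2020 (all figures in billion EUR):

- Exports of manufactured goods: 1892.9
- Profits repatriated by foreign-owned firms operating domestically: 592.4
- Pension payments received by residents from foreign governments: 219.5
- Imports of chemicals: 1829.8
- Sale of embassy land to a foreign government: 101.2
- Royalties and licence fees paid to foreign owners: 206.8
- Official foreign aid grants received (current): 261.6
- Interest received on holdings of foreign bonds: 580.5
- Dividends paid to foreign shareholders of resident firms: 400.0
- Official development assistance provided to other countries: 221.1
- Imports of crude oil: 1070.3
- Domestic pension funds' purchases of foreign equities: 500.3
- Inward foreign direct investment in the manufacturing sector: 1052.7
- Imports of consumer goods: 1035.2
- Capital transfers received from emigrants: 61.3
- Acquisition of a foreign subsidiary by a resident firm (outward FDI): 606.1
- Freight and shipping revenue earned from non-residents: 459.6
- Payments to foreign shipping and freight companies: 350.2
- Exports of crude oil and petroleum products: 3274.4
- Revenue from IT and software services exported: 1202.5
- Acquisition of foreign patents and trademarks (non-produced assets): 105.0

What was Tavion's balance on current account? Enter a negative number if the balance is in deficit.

Goods: -1829.8 - 1070.3 + 1892.9 - 1035.2 + 3274.4 = 1232.0
Services: 1202.5 + 459.6 - 350.2 - 206.8 = 1105.1
Primary income: 580.5 - 400.0 - 592.4 = -411.9
Secondary income: 261.6 + 219.5 - 221.1 = 260.0
Current account = 1232.0 + 1105.1 + (-411.9) + 260.0 = 2185.2
(Excluded from the current account — capital account: sale of embassy land to a foreign government 101.2, capital transfers received from emigrants 61.3, acquisition of foreign patents and trademarks (non-produced assets) 105.0; financial account: domestic pension funds' purchases of foreign equities 500.3, inward foreign direct investment in the manufacturing sector 1052.7, acquisition of a foreign subsidiary by a resident firm (outward FDI) 606.1.)

2185.2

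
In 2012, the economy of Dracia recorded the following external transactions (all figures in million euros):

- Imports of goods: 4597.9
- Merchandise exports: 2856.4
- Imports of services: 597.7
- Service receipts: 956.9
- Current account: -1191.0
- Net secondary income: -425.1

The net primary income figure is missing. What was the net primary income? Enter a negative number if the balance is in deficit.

Current account = goods balance + services balance + net primary income + net secondary income
Sum of the known components = -1807.4
Net primary income = CA - (known components) = -1191.0 - (-1807.4) = 616.4

616.4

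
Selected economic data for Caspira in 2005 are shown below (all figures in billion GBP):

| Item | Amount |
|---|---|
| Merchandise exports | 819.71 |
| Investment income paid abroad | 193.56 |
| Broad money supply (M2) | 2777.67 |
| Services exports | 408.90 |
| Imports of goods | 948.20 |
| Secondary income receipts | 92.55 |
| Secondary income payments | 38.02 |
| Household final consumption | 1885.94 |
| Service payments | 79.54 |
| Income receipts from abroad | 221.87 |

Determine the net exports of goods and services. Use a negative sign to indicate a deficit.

Goods balance = 819.71 - 948.20 = -128.49
Services balance = 408.90 - 79.54 = 329.36
Trade balance (goods + services) = -128.49 + 329.36 = 200.87

200.87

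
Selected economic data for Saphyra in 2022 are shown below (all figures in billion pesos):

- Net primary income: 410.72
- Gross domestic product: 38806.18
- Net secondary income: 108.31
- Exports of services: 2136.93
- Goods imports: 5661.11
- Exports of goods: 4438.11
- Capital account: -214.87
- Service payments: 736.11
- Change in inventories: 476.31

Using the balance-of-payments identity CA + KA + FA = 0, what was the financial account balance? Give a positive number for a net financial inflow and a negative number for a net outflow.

-481.98

Goods balance = 4438.11 - 5661.11 = -1223.00
Services balance = 2136.93 - 736.11 = 1400.82
Trade balance (goods + services) = -1223.00 + 1400.82 = 177.82
Net primary income = 410.72
Net secondary income = 108.31
Current account = 177.82 + 410.72 + 108.31 = 696.85
Financial account = -(696.85 + (-214.87)) = -481.98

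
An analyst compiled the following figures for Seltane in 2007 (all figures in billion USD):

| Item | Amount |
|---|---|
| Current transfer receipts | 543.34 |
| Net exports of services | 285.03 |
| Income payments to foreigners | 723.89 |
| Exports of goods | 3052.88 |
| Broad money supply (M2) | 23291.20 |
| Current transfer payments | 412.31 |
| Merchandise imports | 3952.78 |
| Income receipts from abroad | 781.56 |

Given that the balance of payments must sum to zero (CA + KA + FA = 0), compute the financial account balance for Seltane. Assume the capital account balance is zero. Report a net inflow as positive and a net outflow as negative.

Goods balance = 3052.88 - 3952.78 = -899.90
Services balance = 285.03
Trade balance (goods + services) = -899.90 + 285.03 = -614.87
Net primary income = 781.56 - 723.89 = 57.67
Net secondary income = 543.34 - 412.31 = 131.03
Current account = -614.87 + 57.67 + 131.03 = -426.17
Financial account = -(-426.17) = 426.17

426.17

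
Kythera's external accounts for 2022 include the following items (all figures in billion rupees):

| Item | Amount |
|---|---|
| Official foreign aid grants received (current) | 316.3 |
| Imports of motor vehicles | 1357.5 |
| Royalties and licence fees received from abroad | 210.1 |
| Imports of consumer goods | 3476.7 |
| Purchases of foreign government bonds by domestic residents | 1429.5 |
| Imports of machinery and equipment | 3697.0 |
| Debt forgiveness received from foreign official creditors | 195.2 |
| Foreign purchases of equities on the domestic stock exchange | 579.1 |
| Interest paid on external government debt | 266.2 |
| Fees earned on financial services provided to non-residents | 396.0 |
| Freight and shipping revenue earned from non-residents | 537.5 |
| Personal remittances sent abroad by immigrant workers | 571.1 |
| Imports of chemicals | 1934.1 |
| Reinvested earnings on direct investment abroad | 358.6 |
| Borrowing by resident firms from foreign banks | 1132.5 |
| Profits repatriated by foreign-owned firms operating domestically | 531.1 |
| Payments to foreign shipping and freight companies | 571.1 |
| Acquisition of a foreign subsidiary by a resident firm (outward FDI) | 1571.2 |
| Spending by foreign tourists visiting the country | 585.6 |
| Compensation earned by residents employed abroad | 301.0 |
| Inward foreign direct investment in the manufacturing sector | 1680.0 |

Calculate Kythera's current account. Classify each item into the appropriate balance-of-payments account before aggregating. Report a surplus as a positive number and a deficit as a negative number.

-9699.7

Goods: -3476.7 - 1934.1 - 3697.0 - 1357.5 = -10465.3
Services: -571.1 + 396.0 + 585.6 + 210.1 + 537.5 = 1158.1
Primary income: -531.1 - 266.2 + 301.0 + 358.6 = -137.7
Secondary income: -571.1 + 316.3 = -254.8
Current account = (-10465.3) + 1158.1 + (-137.7) + (-254.8) = -9699.7
(Excluded from the current account — financial account: purchases of foreign government bonds by domestic residents 1429.5, foreign purchases of equities on the domestic stock exchange 579.1, borrowing by resident firms from foreign banks 1132.5, acquisition of a foreign subsidiary by a resident firm (outward FDI) 1571.2, inward foreign direct investment in the manufacturing sector 1680.0; capital account: debt forgiveness received from foreign official creditors 195.2.)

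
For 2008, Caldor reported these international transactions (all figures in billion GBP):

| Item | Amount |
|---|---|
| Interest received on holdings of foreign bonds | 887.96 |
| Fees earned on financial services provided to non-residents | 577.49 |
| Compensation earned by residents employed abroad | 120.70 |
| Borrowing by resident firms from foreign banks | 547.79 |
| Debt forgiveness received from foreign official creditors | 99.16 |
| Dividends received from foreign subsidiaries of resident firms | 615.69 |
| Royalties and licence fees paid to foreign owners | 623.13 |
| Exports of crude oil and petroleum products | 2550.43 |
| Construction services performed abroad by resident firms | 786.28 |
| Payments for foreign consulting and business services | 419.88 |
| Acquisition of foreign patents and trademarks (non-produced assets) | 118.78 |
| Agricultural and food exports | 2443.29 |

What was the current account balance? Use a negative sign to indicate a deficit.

6938.83

Goods: 2443.29 + 2550.43 = 4993.72
Services: -623.13 + 577.49 - 419.88 + 786.28 = 320.76
Primary income: 615.69 + 887.96 + 120.70 = 1624.35
Current account = 4993.72 + 320.76 + 1624.35 = 6938.83
(Excluded from the current account — financial account: borrowing by resident firms from foreign banks 547.79; capital account: debt forgiveness received from foreign official creditors 99.16, acquisition of foreign patents and trademarks (non-produced assets) 118.78.)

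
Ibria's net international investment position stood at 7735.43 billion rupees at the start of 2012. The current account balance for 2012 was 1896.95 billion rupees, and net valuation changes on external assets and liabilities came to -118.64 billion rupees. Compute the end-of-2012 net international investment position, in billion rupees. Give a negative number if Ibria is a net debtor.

Change in NIIP = current account + net valuation change = 1896.95 + (-118.64) = 1778.31
End-of-year NIIP = 7735.43 + 1778.31 = 9513.74

9513.74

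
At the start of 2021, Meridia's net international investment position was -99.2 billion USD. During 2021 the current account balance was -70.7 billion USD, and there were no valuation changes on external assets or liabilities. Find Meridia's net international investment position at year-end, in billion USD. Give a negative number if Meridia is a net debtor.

-169.9

With no valuation effects, change in NIIP = current account = -70.7
End-of-year NIIP = -99.2 + (-70.7) = -169.9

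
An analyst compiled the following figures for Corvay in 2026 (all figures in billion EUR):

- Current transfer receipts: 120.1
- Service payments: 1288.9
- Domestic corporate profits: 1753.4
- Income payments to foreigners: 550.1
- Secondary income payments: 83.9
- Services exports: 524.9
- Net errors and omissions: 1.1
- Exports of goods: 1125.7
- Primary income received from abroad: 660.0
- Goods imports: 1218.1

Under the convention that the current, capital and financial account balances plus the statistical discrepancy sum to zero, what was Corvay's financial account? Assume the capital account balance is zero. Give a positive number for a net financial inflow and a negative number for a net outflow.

709.2

Goods balance = 1125.7 - 1218.1 = -92.4
Services balance = 524.9 - 1288.9 = -764.0
Trade balance (goods + services) = -92.4 + (-764.0) = -856.4
Net primary income = 660.0 - 550.1 = 109.9
Net secondary income = 120.1 - 83.9 = 36.2
Current account = -856.4 + 109.9 + 36.2 = -710.3
Financial account = -(-710.3 + 1.1) = 709.2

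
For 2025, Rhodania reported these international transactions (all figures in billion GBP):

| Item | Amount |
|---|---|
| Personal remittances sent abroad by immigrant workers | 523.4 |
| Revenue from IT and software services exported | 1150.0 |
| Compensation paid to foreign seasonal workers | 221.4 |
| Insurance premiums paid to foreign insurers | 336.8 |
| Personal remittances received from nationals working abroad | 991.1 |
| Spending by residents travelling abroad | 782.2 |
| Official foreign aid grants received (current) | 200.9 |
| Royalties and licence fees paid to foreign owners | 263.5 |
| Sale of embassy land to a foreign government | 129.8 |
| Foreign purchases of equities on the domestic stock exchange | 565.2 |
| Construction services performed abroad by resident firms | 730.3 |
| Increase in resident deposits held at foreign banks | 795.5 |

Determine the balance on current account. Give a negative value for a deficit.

Services: -782.2 + 730.3 - 336.8 + 1150.0 - 263.5 = 497.8
Primary income: -221.4
Secondary income: 991.1 + 200.9 - 523.4 = 668.6
Current account = 497.8 + (-221.4) + 668.6 = 945.0
(Excluded from the current account — capital account: sale of embassy land to a foreign government 129.8; financial account: foreign purchases of equities on the domestic stock exchange 565.2, increase in resident deposits held at foreign banks 795.5.)

945.0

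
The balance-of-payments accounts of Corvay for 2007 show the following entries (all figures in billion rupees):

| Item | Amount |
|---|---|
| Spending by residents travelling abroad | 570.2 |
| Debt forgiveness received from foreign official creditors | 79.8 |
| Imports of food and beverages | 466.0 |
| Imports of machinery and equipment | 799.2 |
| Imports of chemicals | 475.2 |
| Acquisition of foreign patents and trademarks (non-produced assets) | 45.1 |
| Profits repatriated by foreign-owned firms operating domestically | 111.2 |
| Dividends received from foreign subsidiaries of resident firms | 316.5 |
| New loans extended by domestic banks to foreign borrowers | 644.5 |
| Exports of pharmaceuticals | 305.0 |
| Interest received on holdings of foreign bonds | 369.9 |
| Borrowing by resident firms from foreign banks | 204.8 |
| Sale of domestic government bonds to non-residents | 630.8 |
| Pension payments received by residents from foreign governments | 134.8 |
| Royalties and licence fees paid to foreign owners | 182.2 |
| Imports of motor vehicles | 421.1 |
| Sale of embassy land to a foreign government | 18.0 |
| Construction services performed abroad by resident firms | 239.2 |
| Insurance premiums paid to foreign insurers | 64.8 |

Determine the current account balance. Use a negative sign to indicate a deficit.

Goods: -466.0 + 305.0 - 799.2 - 475.2 - 421.1 = -1856.5
Services: -182.2 - 570.2 - 64.8 + 239.2 = -578.0
Primary income: 369.9 + 316.5 - 111.2 = 575.2
Secondary income: 134.8
Current account = (-1856.5) + (-578.0) + 575.2 + 134.8 = -1724.5
(Excluded from the current account — capital account: debt forgiveness received from foreign official creditors 79.8, acquisition of foreign patents and trademarks (non-produced assets) 45.1, sale of embassy land to a foreign government 18.0; financial account: new loans extended by domestic banks to foreign borrowers 644.5, borrowing by resident firms from foreign banks 204.8, sale of domestic government bonds to non-residents 630.8.)

-1724.5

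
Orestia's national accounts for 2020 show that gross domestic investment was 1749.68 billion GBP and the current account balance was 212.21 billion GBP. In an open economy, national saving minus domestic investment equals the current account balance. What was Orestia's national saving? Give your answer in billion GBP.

1961.89

S = I + CA = 1749.68 + 212.21 = 1961.89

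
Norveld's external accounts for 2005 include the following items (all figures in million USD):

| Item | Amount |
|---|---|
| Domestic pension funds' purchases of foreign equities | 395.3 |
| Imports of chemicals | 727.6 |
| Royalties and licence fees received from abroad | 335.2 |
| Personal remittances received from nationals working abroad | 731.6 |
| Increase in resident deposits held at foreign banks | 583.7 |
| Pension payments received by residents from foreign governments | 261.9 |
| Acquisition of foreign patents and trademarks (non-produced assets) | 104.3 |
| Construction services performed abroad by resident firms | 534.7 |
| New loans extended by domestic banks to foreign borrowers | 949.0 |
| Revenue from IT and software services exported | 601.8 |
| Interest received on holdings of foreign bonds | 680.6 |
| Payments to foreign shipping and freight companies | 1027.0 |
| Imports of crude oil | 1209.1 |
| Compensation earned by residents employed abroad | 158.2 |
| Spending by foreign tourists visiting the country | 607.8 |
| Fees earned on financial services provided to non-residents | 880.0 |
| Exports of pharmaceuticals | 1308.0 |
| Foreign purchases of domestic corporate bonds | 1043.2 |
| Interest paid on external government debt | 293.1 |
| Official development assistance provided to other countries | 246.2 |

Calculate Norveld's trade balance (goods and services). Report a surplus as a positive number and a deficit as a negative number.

Goods: -1209.1 + 1308.0 - 727.6 = -628.7
Services: 601.8 + 534.7 - 1027.0 + 335.2 + 607.8 + 880.0 = 1932.5
Trade balance = -628.7 + 1932.5 = 1303.8
(Excluded from the trade balance — financial account: domestic pension funds' purchases of foreign equities 395.3, increase in resident deposits held at foreign banks 583.7, new loans extended by domestic banks to foreign borrowers 949.0, foreign purchases of domestic corporate bonds 1043.2; secondary income: personal remittances received from nationals working abroad 731.6, pension payments received by residents from foreign governments 261.9, official development assistance provided to other countries 246.2; capital account: acquisition of foreign patents and trademarks (non-produced assets) 104.3; primary income: interest received on holdings of foreign bonds 680.6, compensation earned by residents employed abroad 158.2, interest paid on external government debt 293.1.)

1303.8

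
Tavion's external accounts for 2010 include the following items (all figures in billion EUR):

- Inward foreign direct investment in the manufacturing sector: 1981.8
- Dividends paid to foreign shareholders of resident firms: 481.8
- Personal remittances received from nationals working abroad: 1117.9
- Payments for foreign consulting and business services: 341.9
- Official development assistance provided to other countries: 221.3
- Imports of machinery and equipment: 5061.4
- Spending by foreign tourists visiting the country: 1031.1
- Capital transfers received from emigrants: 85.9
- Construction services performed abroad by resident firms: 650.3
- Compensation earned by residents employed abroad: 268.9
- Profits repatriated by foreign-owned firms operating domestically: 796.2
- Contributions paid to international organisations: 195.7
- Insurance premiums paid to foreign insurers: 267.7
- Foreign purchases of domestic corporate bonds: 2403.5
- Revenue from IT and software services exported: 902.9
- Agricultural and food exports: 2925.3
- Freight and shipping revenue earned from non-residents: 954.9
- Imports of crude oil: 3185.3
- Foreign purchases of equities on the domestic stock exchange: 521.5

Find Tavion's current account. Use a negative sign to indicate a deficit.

-2700.0

Goods: -5061.4 + 2925.3 - 3185.3 = -5321.4
Services: 954.9 - 341.9 + 1031.1 - 267.7 + 902.9 + 650.3 = 2929.6
Primary income: -796.2 - 481.8 + 268.9 = -1009.1
Secondary income: -221.3 + 1117.9 - 195.7 = 700.9
Current account = (-5321.4) + 2929.6 + (-1009.1) + 700.9 = -2700.0
(Excluded from the current account — financial account: inward foreign direct investment in the manufacturing sector 1981.8, foreign purchases of domestic corporate bonds 2403.5, foreign purchases of equities on the domestic stock exchange 521.5; capital account: capital transfers received from emigrants 85.9.)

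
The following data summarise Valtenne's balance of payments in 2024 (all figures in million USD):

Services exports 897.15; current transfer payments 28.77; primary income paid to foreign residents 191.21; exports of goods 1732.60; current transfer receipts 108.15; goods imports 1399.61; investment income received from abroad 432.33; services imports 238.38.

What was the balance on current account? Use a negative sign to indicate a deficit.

1312.26

Goods balance = 1732.60 - 1399.61 = 332.99
Services balance = 897.15 - 238.38 = 658.77
Trade balance (goods + services) = 332.99 + 658.77 = 991.76
Net primary income = 432.33 - 191.21 = 241.12
Net secondary income = 108.15 - 28.77 = 79.38
Current account = 991.76 + 241.12 + 79.38 = 1312.26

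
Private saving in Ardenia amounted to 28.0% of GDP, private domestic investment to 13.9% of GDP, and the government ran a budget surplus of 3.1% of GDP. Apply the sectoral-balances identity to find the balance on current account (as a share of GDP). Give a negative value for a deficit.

17.2

By the sectoral-balances identity, CA = (S_private - I) + (T - G).
Private balance = 28.0 - 13.9 = 14.1
Government balance (T - G) = 3.1
CA = 14.1 + 3.1 = 17.2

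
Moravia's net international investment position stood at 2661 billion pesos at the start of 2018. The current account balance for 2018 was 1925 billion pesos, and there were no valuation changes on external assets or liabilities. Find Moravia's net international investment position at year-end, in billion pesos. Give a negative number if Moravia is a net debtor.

4586

With no valuation effects, change in NIIP = current account = 1925
End-of-year NIIP = 2661 + 1925 = 4586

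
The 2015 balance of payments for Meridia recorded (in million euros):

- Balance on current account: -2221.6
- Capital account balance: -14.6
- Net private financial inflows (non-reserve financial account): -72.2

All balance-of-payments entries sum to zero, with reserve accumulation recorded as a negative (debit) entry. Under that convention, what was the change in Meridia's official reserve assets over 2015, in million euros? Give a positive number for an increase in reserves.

Official reserve transactions balance = -((-2221.6) + (-14.6) + (-72.2)) = 2308.4
An accumulation of reserves is recorded as a debit (negative entry), so the change in the stock of reserves is the negative of that balance.
Change in official reserves = -(2308.4) = -2308.4

-2308.4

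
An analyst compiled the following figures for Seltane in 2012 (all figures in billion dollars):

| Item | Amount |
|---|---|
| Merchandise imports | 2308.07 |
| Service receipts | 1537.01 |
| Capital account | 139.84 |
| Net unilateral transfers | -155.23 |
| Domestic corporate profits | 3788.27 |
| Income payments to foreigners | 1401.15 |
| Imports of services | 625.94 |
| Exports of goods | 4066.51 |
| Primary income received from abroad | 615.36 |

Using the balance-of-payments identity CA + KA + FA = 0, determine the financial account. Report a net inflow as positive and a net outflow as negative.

Goods balance = 4066.51 - 2308.07 = 1758.44
Services balance = 1537.01 - 625.94 = 911.07
Trade balance (goods + services) = 1758.44 + 911.07 = 2669.51
Net primary income = 615.36 - 1401.15 = -785.79
Net secondary income = -155.23
Current account = 2669.51 + (-785.79) + (-155.23) = 1728.49
Financial account = -(1728.49 + 139.84) = -1868.33

-1868.33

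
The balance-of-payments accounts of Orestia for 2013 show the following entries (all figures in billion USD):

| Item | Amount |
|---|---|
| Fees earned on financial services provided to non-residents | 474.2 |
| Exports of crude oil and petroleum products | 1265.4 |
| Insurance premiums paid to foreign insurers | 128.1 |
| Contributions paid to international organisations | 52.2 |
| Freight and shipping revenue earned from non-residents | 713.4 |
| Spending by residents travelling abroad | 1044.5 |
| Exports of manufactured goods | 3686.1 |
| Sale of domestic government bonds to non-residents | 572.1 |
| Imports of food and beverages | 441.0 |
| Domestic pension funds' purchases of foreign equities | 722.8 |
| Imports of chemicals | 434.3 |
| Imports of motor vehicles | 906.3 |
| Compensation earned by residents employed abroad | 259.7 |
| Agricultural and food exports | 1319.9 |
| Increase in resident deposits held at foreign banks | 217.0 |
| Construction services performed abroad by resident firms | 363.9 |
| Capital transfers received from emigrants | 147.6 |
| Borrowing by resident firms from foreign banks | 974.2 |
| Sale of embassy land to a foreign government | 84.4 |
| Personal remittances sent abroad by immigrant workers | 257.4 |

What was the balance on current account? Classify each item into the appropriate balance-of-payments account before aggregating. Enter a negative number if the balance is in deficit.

Goods: -434.3 + 3686.1 - 906.3 + 1319.9 - 441.0 + 1265.4 = 4489.8
Services: -128.1 + 363.9 - 1044.5 + 474.2 + 713.4 = 378.9
Primary income: 259.7
Secondary income: -257.4 - 52.2 = -309.6
Current account = 4489.8 + 378.9 + 259.7 + (-309.6) = 4818.8
(Excluded from the current account — financial account: sale of domestic government bonds to non-residents 572.1, domestic pension funds' purchases of foreign equities 722.8, increase in resident deposits held at foreign banks 217.0, borrowing by resident firms from foreign banks 974.2; capital account: capital transfers received from emigrants 147.6, sale of embassy land to a foreign government 84.4.)

4818.8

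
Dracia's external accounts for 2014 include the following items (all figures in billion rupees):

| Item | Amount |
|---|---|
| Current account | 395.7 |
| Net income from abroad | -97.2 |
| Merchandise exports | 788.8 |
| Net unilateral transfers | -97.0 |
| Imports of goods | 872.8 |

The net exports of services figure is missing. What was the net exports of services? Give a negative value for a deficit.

673.9

Current account = goods balance + services balance + net primary income + net secondary income
Sum of the known components = -278.2
Net exports of services = CA - (known components) = 395.7 - (-278.2) = 673.9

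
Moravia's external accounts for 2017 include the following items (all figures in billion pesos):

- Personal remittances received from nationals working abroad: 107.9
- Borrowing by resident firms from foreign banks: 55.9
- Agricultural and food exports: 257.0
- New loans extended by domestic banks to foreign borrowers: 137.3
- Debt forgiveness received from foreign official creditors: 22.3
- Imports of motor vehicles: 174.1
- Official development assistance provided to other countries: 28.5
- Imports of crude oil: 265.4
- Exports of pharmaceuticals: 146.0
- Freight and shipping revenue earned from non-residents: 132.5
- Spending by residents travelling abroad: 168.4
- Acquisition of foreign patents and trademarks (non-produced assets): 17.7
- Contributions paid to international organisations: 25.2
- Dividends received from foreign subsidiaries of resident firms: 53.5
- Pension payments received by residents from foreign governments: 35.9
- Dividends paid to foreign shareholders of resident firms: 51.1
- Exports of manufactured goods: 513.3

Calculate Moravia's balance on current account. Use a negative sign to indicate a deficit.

Goods: 513.3 - 174.1 - 265.4 + 257.0 + 146.0 = 476.8
Services: 132.5 - 168.4 = -35.9
Primary income: -51.1 + 53.5 = 2.4
Secondary income: 107.9 - 25.2 - 28.5 + 35.9 = 90.1
Current account = 476.8 + (-35.9) + 2.4 + 90.1 = 533.4
(Excluded from the current account — financial account: borrowing by resident firms from foreign banks 55.9, new loans extended by domestic banks to foreign borrowers 137.3; capital account: debt forgiveness received from foreign official creditors 22.3, acquisition of foreign patents and trademarks (non-produced assets) 17.7.)

533.4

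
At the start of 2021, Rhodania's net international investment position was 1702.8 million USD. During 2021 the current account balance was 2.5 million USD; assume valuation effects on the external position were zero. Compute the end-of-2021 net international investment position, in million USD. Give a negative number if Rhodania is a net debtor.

With no valuation effects, change in NIIP = current account = 2.5
End-of-year NIIP = 1702.8 + 2.5 = 1705.3

1705.3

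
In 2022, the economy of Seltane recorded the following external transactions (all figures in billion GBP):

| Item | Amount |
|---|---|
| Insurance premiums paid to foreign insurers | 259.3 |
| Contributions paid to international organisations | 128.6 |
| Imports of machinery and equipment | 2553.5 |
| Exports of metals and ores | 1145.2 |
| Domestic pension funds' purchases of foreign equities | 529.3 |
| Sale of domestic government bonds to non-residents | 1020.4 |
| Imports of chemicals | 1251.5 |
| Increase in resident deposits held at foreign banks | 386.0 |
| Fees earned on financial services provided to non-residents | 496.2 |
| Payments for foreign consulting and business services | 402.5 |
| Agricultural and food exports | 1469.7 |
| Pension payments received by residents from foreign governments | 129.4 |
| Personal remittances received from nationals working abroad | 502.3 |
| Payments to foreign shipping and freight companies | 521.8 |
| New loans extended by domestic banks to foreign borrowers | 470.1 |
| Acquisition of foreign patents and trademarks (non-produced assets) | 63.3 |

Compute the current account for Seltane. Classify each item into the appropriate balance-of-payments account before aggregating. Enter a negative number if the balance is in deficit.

-1374.4

Goods: 1469.7 - 1251.5 + 1145.2 - 2553.5 = -1190.1
Services: -259.3 - 402.5 - 521.8 + 496.2 = -687.4
Secondary income: -128.6 + 502.3 + 129.4 = 503.1
Current account = (-1190.1) + (-687.4) + 503.1 = -1374.4
(Excluded from the current account — financial account: domestic pension funds' purchases of foreign equities 529.3, sale of domestic government bonds to non-residents 1020.4, increase in resident deposits held at foreign banks 386.0, new loans extended by domestic banks to foreign borrowers 470.1; capital account: acquisition of foreign patents and trademarks (non-produced assets) 63.3.)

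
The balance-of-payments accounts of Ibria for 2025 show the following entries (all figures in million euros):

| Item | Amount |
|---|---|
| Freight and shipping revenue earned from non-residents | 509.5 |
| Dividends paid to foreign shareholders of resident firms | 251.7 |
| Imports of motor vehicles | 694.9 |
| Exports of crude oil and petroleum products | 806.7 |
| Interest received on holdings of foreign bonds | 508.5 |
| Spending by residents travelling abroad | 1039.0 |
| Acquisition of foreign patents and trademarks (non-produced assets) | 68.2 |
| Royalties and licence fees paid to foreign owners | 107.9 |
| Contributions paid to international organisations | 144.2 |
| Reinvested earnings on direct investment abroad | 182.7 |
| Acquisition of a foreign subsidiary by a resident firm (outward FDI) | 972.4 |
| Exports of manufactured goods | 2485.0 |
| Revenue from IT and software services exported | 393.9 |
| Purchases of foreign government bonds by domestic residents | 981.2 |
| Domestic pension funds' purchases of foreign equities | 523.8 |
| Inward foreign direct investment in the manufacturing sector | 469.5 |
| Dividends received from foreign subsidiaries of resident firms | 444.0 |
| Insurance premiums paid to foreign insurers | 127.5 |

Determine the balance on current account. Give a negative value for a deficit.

Goods: -694.9 + 2485.0 + 806.7 = 2596.8
Services: 393.9 - 107.9 + 509.5 - 127.5 - 1039.0 = -371.0
Primary income: 508.5 + 444.0 - 251.7 + 182.7 = 883.5
Secondary income: -144.2
Current account = 2596.8 + (-371.0) + 883.5 + (-144.2) = 2965.1
(Excluded from the current account — capital account: acquisition of foreign patents and trademarks (non-produced assets) 68.2; financial account: acquisition of a foreign subsidiary by a resident firm (outward FDI) 972.4, purchases of foreign government bonds by domestic residents 981.2, domestic pension funds' purchases of foreign equities 523.8, inward foreign direct investment in the manufacturing sector 469.5.)

2965.1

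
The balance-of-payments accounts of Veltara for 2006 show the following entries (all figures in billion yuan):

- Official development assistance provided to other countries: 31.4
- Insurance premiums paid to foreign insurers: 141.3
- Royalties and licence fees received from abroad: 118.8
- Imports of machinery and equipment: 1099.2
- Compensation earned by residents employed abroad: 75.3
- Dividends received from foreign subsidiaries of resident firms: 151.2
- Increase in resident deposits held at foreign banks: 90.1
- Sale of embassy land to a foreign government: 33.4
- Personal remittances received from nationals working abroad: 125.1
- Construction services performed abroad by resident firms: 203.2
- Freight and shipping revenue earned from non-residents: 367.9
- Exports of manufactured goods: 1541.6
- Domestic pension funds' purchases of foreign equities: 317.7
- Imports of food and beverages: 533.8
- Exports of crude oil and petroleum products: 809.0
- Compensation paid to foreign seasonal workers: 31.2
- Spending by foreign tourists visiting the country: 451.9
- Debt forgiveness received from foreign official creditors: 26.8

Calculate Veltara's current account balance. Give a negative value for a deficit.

Goods: -1099.2 + 1541.6 - 533.8 + 809.0 = 717.6
Services: 203.2 - 141.3 + 367.9 + 451.9 + 118.8 = 1000.5
Primary income: 75.3 + 151.2 - 31.2 = 195.3
Secondary income: 125.1 - 31.4 = 93.7
Current account = 717.6 + 1000.5 + 195.3 + 93.7 = 2007.1
(Excluded from the current account — financial account: increase in resident deposits held at foreign banks 90.1, domestic pension funds' purchases of foreign equities 317.7; capital account: sale of embassy land to a foreign government 33.4, debt forgiveness received from foreign official creditors 26.8.)

2007.1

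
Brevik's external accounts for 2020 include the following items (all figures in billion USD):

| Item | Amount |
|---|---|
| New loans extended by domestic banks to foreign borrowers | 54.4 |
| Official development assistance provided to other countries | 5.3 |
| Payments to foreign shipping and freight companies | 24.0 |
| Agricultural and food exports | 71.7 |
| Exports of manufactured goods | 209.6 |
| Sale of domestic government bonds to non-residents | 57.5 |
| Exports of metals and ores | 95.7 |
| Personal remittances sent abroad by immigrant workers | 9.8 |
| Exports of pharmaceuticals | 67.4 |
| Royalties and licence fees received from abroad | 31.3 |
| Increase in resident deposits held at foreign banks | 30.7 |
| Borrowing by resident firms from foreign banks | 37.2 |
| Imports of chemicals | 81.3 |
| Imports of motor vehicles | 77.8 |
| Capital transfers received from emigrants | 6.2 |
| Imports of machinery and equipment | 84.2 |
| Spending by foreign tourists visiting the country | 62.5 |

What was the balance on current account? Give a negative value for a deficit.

Goods: 95.7 + 71.7 - 77.8 + 209.6 + 67.4 - 84.2 - 81.3 = 201.1
Services: 31.3 + 62.5 - 24.0 = 69.8
Secondary income: -5.3 - 9.8 = -15.1
Current account = 201.1 + 69.8 + (-15.1) = 255.8
(Excluded from the current account — financial account: new loans extended by domestic banks to foreign borrowers 54.4, sale of domestic government bonds to non-residents 57.5, increase in resident deposits held at foreign banks 30.7, borrowing by resident firms from foreign banks 37.2; capital account: capital transfers received from emigrants 6.2.)

255.8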